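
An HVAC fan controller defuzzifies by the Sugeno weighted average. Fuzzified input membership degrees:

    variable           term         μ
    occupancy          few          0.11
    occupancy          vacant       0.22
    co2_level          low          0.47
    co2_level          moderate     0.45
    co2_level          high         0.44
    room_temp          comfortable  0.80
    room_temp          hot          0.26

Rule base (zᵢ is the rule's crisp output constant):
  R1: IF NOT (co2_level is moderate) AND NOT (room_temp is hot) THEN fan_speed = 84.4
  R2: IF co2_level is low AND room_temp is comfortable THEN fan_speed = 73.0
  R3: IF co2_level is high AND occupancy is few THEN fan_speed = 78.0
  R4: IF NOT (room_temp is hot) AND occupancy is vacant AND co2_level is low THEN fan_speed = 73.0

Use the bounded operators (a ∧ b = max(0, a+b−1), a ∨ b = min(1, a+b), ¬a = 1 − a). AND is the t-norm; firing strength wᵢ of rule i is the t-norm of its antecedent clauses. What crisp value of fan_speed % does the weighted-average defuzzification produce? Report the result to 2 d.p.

R1 (z=84.4): ¬moderate=1−0.45=0.55, ¬hot=1−0.26=0.74; AND[max(0, a+b−1)] → w = 0.29
R2 (z=73.0): low=0.47, comfortable=0.80; AND[max(0, a+b−1)] → w = 0.27
R3 (z=78.0): high=0.44, few=0.11; AND[max(0, a+b−1)] → w = 0.00
R4 (z=73.0): ¬hot=1−0.26=0.74, vacant=0.22, low=0.47; AND[max(0, a+b−1)] → w = 0.00
Weighted average = (0.29·84.4 + 0.27·73.0 + 0.00·78.0 + 0.00·73.0) / (0.29 + 0.27 + 0.00 + 0.00)
  = 44.1860 / 0.5600 = 78.90

78.90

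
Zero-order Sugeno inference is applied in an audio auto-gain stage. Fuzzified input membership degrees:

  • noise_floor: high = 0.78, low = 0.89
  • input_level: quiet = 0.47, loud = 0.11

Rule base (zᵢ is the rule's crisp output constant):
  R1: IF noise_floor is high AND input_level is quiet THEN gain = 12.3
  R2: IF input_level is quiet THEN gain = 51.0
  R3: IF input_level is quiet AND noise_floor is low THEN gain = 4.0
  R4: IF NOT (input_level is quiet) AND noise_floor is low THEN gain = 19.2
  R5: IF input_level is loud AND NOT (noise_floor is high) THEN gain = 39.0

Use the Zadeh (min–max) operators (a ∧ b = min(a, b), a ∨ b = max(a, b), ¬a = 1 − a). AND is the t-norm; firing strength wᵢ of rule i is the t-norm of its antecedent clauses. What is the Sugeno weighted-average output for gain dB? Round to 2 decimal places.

R1 (z=12.3): high=0.78, quiet=0.47; AND[min(a, b)] → w = 0.47
R2 (z=51.0): quiet=0.47 → w = 0.47
R3 (z=4.0): quiet=0.47, low=0.89; AND[min(a, b)] → w = 0.47
R4 (z=19.2): ¬quiet=1−0.47=0.53, low=0.89; AND[min(a, b)] → w = 0.53
R5 (z=39.0): loud=0.11, ¬high=1−0.78=0.22; AND[min(a, b)] → w = 0.11
Weighted average = (0.47·12.3 + 0.47·51.0 + 0.47·4.0 + 0.53·19.2 + 0.11·39.0) / (0.47 + 0.47 + 0.47 + 0.53 + 0.11)
  = 46.0970 / 2.0500 = 22.49

22.49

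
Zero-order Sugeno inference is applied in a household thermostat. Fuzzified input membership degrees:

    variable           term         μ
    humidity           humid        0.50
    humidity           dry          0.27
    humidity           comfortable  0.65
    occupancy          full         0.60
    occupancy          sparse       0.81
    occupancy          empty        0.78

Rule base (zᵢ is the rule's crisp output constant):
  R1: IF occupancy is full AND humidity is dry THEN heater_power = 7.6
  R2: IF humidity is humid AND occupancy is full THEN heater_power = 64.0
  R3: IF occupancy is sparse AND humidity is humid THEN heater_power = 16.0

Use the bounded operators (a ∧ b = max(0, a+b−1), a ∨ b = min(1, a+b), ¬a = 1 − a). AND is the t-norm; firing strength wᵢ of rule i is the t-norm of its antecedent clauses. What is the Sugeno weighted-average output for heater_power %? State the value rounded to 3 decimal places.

27.707

R1 (z=7.6): full=0.60, dry=0.27; AND[max(0, a+b−1)] → w = 0.00
R2 (z=64.0): humid=0.50, full=0.60; AND[max(0, a+b−1)] → w = 0.10
R3 (z=16.0): sparse=0.81, humid=0.50; AND[max(0, a+b−1)] → w = 0.31
Weighted average = (0.00·7.6 + 0.10·64.0 + 0.31·16.0) / (0.00 + 0.10 + 0.31)
  = 11.3600 / 0.4100 = 27.707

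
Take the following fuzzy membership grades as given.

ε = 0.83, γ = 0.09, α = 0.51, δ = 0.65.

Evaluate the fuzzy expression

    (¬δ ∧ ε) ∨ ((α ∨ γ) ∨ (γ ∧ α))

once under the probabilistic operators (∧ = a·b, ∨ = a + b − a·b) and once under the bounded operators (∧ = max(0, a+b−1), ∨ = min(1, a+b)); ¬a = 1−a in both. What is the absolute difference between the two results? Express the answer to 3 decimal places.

0.082

Under probabilistic:
  ¬δ = 1 − 0.6500 = 0.3500
  ¬δ ∧ ε = a·b on (0.3500, 0.8300) = 0.2905
  α ∨ γ = a + b − a·b on (0.5100, 0.0900) = 0.5541
  γ ∧ α = a·b on (0.0900, 0.5100) = 0.0459
  (α ∨ γ) ∨ (γ ∧ α) = a + b − a·b on (0.5541, 0.0459) = 0.5746
  (¬δ ∧ ε) ∨ ((α ∨ γ) ∨ (γ ∧ α)) = a + b − a·b on (0.2905, 0.5746) = 0.6982
  → value = 0.6982
Under bounded:
  ¬δ = 1 − 0.65 = 0.35
  ¬δ ∧ ε = max(0, a+b−1) on (0.35, 0.83) = 0.18
  α ∨ γ = min(1, a+b) on (0.51, 0.09) = 0.60
  γ ∧ α = max(0, a+b−1) on (0.09, 0.51) = 0.00
  (α ∨ γ) ∨ (γ ∧ α) = min(1, a+b) on (0.60, 0.00) = 0.60
  (¬δ ∧ ε) ∨ ((α ∨ γ) ∨ (γ ∧ α)) = min(1, a+b) on (0.18, 0.60) = 0.78
  → value = 0.7800
|0.6982 − 0.7800| = 0.082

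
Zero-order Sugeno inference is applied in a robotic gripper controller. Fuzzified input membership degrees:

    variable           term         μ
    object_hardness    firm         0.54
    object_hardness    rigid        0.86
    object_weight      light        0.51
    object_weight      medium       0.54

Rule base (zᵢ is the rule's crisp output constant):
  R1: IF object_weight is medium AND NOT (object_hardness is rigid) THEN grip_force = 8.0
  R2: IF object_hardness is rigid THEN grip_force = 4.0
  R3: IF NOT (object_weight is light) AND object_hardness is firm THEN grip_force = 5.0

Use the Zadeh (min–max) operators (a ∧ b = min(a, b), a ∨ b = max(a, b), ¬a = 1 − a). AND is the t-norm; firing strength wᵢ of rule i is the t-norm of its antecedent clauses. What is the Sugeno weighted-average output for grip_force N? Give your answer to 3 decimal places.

R1 (z=8.0): medium=0.54, ¬rigid=1−0.86=0.14; AND[min(a, b)] → w = 0.14
R2 (z=4.0): rigid=0.86 → w = 0.86
R3 (z=5.0): ¬light=1−0.51=0.49, firm=0.54; AND[min(a, b)] → w = 0.49
Weighted average = (0.14·8.0 + 0.86·4.0 + 0.49·5.0) / (0.14 + 0.86 + 0.49)
  = 7.0100 / 1.4900 = 4.705

4.705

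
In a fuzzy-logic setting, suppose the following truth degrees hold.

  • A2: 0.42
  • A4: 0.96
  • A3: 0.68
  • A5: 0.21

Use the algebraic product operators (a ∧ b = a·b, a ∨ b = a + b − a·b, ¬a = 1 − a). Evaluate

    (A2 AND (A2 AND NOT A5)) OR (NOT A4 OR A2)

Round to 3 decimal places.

0.521

NOT A5 = 1 − 0.2100 = 0.7900
A2 AND NOT A5 = a·b on (0.4200, 0.7900) = 0.3318
A2 AND (A2 AND NOT A5) = a·b on (0.4200, 0.3318) = 0.1394
NOT A4 = 1 − 0.9600 = 0.0400
NOT A4 OR A2 = a + b − a·b on (0.0400, 0.4200) = 0.4432
(A2 AND (A2 AND NOT A5)) OR (NOT A4 OR A2) = a + b − a·b on (0.1394, 0.4432) = 0.5208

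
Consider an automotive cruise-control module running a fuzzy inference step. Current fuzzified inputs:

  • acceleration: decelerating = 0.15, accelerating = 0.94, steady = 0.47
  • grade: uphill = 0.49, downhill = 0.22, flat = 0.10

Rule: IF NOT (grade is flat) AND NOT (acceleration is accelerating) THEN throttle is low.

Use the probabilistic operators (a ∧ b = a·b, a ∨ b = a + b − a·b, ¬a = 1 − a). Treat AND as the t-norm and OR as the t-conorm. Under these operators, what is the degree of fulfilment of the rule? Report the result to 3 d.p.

0.054

firing strength: ¬flat=1−0.10=0.90, ¬accelerating=1−0.94=0.06; AND[a·b] → w = 0.0540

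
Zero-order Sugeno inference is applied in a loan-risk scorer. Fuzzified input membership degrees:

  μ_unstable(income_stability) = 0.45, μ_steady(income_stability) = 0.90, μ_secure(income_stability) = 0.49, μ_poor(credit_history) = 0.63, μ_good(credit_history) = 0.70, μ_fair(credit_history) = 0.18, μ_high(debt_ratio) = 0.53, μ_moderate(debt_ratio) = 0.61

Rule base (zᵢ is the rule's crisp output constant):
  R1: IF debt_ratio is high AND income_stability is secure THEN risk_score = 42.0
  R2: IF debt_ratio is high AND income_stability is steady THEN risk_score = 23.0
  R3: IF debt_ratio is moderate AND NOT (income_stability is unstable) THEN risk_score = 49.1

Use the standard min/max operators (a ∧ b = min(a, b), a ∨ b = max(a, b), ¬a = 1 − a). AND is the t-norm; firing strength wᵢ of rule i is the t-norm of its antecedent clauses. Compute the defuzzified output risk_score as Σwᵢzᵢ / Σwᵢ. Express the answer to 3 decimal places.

38.073

R1 (z=42.0): high=0.53, secure=0.49; AND[min(a, b)] → w = 0.49
R2 (z=23.0): high=0.53, steady=0.90; AND[min(a, b)] → w = 0.53
R3 (z=49.1): moderate=0.61, ¬unstable=1−0.45=0.55; AND[min(a, b)] → w = 0.55
Weighted average = (0.49·42.0 + 0.53·23.0 + 0.55·49.1) / (0.49 + 0.53 + 0.55)
  = 59.7750 / 1.5700 = 38.073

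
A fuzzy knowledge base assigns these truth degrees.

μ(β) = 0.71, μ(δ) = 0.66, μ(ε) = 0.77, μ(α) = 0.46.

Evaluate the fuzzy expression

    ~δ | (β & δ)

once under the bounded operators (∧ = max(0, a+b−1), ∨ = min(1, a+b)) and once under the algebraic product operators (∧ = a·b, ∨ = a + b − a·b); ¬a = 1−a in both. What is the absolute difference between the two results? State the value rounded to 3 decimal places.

0.061

Under bounded:
  ~δ = 1 − 0.66 = 0.34
  β & δ = max(0, a+b−1) on (0.71, 0.66) = 0.37
  ~δ | (β & δ) = min(1, a+b) on (0.34, 0.37) = 0.71
  → value = 0.7100
Under algebraic product:
  ~δ = 1 − 0.6600 = 0.3400
  β & δ = a·b on (0.7100, 0.6600) = 0.4686
  ~δ | (β & δ) = a + b − a·b on (0.3400, 0.4686) = 0.6493
  → value = 0.6493
|0.7100 − 0.6493| = 0.061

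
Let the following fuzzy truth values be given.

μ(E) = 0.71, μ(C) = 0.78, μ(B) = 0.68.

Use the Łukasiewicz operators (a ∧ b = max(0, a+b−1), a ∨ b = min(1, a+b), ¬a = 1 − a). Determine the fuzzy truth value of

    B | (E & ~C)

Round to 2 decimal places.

0.68

~C = 1 − 0.78 = 0.22
E & ~C = max(0, a+b−1) on (0.71, 0.22) = 0.00
B | (E & ~C) = min(1, a+b) on (0.68, 0.00) = 0.68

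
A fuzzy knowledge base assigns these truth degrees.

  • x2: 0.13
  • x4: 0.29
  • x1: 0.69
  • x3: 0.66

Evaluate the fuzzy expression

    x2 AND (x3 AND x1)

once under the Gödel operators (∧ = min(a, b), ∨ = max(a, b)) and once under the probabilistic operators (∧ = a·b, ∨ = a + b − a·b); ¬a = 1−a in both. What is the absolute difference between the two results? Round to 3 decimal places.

Under Gödel:
  x3 AND x1 = min(a, b) on (0.66, 0.69) = 0.66
  x2 AND (x3 AND x1) = min(a, b) on (0.13, 0.66) = 0.13
  → value = 0.1300
Under probabilistic:
  x3 AND x1 = a·b on (0.6600, 0.6900) = 0.4554
  x2 AND (x3 AND x1) = a·b on (0.1300, 0.4554) = 0.0592
  → value = 0.0592
|0.1300 − 0.0592| = 0.071

0.071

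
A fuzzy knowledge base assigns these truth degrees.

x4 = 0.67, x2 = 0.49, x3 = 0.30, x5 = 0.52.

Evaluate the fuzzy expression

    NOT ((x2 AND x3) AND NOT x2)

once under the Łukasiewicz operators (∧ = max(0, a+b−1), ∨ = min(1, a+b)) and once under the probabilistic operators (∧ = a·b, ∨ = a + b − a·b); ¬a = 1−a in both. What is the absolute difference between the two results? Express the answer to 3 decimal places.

Under Łukasiewicz:
  x2 AND x3 = max(0, a+b−1) on (0.49, 0.30) = 0.00
  NOT x2 = 1 − 0.49 = 0.51
  (x2 AND x3) AND NOT x2 = max(0, a+b−1) on (0.00, 0.51) = 0.00
  NOT ((x2 AND x3) AND NOT x2) = 1 − 0.00 = 1.00
  → value = 1.0000
Under probabilistic:
  x2 AND x3 = a·b on (0.4900, 0.3000) = 0.1470
  NOT x2 = 1 − 0.4900 = 0.5100
  (x2 AND x3) AND NOT x2 = a·b on (0.1470, 0.5100) = 0.0750
  NOT ((x2 AND x3) AND NOT x2) = 1 − 0.0750 = 0.9250
  → value = 0.9250
|1.0000 − 0.9250| = 0.075

0.075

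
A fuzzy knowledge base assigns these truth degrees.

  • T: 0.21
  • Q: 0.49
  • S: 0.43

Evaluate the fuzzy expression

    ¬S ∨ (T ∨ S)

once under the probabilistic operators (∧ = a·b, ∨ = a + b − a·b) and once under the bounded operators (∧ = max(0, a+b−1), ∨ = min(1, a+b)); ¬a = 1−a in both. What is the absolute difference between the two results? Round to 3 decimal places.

Under probabilistic:
  ¬S = 1 − 0.4300 = 0.5700
  T ∨ S = a + b − a·b on (0.2100, 0.4300) = 0.5497
  ¬S ∨ (T ∨ S) = a + b − a·b on (0.5700, 0.5497) = 0.8064
  → value = 0.8064
Under bounded:
  ¬S = 1 − 0.43 = 0.57
  T ∨ S = min(1, a+b) on (0.21, 0.43) = 0.64
  ¬S ∨ (T ∨ S) = min(1, a+b) on (0.57, 0.64) = 1.00
  → value = 1.0000
|0.8064 − 1.0000| = 0.194

0.194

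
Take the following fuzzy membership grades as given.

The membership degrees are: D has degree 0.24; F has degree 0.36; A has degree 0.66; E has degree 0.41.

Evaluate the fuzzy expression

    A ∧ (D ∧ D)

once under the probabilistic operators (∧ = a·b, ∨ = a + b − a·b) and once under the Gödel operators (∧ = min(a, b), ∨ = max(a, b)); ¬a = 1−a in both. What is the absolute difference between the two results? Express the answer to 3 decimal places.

0.202

Under probabilistic:
  D ∧ D = a·b on (0.2400, 0.2400) = 0.0576
  A ∧ (D ∧ D) = a·b on (0.6600, 0.0576) = 0.0380
  → value = 0.0380
Under Gödel:
  D ∧ D = min(a, b) on (0.24, 0.24) = 0.24
  A ∧ (D ∧ D) = min(a, b) on (0.66, 0.24) = 0.24
  → value = 0.2400
|0.0380 − 0.2400| = 0.202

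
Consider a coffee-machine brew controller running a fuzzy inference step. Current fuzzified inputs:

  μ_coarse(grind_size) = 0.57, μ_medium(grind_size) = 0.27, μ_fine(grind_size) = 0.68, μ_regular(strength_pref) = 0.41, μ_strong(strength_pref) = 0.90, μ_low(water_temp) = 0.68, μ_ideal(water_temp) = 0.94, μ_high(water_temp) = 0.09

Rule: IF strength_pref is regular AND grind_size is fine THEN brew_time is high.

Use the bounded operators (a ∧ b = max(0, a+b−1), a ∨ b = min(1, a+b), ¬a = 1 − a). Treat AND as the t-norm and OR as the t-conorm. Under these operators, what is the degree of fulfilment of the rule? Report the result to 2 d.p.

firing strength: regular=0.41, fine=0.68; AND[max(0, a+b−1)] → w = 0.09

0.09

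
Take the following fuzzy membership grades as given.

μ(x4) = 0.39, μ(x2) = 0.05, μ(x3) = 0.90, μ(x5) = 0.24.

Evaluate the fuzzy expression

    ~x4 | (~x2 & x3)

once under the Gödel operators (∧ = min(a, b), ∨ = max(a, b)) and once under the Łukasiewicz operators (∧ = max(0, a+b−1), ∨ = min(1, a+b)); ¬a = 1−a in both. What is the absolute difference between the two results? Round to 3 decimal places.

Under Gödel:
  ~x4 = 1 − 0.39 = 0.61
  ~x2 = 1 − 0.05 = 0.95
  ~x2 & x3 = min(a, b) on (0.95, 0.90) = 0.90
  ~x4 | (~x2 & x3) = max(a, b) on (0.61, 0.90) = 0.90
  → value = 0.9000
Under Łukasiewicz:
  ~x4 = 1 − 0.39 = 0.61
  ~x2 = 1 − 0.05 = 0.95
  ~x2 & x3 = max(0, a+b−1) on (0.95, 0.90) = 0.85
  ~x4 | (~x2 & x3) = min(1, a+b) on (0.61, 0.85) = 1.00
  → value = 1.0000
|0.9000 − 1.0000| = 0.100

0.100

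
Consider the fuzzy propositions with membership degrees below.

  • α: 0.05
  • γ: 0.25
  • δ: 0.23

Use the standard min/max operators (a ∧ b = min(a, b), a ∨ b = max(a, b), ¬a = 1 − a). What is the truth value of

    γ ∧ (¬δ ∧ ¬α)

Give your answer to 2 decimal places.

¬δ = 1 − 0.23 = 0.77
¬α = 1 − 0.05 = 0.95
¬δ ∧ ¬α = min(a, b) on (0.77, 0.95) = 0.77
γ ∧ (¬δ ∧ ¬α) = min(a, b) on (0.25, 0.77) = 0.25

0.25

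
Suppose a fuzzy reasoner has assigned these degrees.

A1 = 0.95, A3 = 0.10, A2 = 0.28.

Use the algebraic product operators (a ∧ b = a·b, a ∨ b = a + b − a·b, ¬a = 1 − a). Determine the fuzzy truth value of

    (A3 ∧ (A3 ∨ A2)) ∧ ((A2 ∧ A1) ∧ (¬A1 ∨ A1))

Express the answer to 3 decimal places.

0.009

A3 ∨ A2 = a + b − a·b on (0.1000, 0.2800) = 0.3520
A3 ∧ (A3 ∨ A2) = a·b on (0.1000, 0.3520) = 0.0352
A2 ∧ A1 = a·b on (0.2800, 0.9500) = 0.2660
¬A1 = 1 − 0.9500 = 0.0500
¬A1 ∨ A1 = a + b − a·b on (0.0500, 0.9500) = 0.9525
(A2 ∧ A1) ∧ (¬A1 ∨ A1) = a·b on (0.2660, 0.9525) = 0.2534
(A3 ∧ (A3 ∨ A2)) ∧ ((A2 ∧ A1) ∧ (¬A1 ∨ A1)) = a·b on (0.0352, 0.2534) = 0.0089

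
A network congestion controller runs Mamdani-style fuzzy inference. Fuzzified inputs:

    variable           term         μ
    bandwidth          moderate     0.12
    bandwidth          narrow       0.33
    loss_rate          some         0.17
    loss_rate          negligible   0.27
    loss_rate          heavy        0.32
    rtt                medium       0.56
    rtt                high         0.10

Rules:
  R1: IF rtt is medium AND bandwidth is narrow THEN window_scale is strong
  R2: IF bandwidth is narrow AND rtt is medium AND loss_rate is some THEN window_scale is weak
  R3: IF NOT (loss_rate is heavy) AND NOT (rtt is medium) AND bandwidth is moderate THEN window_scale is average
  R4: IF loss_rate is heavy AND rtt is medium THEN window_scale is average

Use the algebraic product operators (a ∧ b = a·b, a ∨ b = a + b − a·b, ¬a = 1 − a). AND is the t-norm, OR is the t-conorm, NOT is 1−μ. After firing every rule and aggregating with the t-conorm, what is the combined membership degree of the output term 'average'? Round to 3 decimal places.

0.209

R1: medium=0.56, narrow=0.33; AND[a·b] → w = 0.1848
R2: narrow=0.33, medium=0.56, some=0.17; AND[a·b] → w = 0.0314
R3: ¬heavy=1−0.32=0.68, ¬medium=1−0.56=0.44, moderate=0.12; AND[a·b] → w = 0.0359
R4: heavy=0.32, medium=0.56; AND[a·b] → w = 0.1792
Rules with consequent 'average': {R3, R4} → strengths 0.0359, 0.1792
Aggregate via t-conorm [a + b − a·b]: 0.2087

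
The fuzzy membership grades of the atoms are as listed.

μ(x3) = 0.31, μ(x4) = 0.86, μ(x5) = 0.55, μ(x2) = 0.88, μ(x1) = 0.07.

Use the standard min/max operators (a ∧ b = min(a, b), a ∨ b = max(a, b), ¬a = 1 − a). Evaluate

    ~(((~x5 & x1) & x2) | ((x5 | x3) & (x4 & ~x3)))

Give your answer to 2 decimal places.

0.45

~x5 = 1 − 0.55 = 0.45
~x5 & x1 = min(a, b) on (0.45, 0.07) = 0.07
(~x5 & x1) & x2 = min(a, b) on (0.07, 0.88) = 0.07
x5 | x3 = max(a, b) on (0.55, 0.31) = 0.55
~x3 = 1 − 0.31 = 0.69
x4 & ~x3 = min(a, b) on (0.86, 0.69) = 0.69
(x5 | x3) & (x4 & ~x3) = min(a, b) on (0.55, 0.69) = 0.55
((~x5 & x1) & x2) | ((x5 | x3) & (x4 & ~x3)) = max(a, b) on (0.07, 0.55) = 0.55
~(((~x5 & x1) & x2) | ((x5 | x3) & (x4 & ~x3))) = 1 − 0.55 = 0.45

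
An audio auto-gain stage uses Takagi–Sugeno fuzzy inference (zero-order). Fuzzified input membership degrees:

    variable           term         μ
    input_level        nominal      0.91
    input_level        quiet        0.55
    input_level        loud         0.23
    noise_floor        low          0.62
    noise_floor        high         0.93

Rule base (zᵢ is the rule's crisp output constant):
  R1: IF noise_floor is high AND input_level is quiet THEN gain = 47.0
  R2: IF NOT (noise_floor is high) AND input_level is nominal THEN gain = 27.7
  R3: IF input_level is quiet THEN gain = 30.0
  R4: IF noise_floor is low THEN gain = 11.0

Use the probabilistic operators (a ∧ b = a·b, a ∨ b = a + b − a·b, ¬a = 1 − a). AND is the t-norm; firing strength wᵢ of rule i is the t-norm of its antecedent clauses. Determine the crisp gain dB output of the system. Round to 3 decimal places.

28.149

R1 (z=47.0): high=0.93, quiet=0.55; AND[a·b] → w = 0.5115
R2 (z=27.7): ¬high=1−0.93=0.07, nominal=0.91; AND[a·b] → w = 0.0637
R3 (z=30.0): quiet=0.55 → w = 0.5500
R4 (z=11.0): low=0.62 → w = 0.6200
Weighted average = (0.5115·47.0 + 0.0637·27.7 + 0.5500·30.0 + 0.6200·11.0) / (0.5115 + 0.0637 + 0.5500 + 0.6200)
  = 49.1250 / 1.7452 = 28.149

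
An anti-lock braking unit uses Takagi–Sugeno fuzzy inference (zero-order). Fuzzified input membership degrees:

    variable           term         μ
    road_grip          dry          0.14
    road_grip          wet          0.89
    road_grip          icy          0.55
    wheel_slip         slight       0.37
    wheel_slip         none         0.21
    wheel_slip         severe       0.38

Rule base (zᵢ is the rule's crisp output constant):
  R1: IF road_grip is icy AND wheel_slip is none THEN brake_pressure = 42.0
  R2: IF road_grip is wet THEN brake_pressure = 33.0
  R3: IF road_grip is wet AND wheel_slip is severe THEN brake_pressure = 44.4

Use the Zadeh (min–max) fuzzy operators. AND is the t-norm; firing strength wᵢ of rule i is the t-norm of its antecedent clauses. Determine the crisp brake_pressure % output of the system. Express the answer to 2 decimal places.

R1 (z=42.0): icy=0.55, none=0.21; AND[min(a, b)] → w = 0.21
R2 (z=33.0): wet=0.89 → w = 0.89
R3 (z=44.4): wet=0.89, severe=0.38; AND[min(a, b)] → w = 0.38
Weighted average = (0.21·42.0 + 0.89·33.0 + 0.38·44.4) / (0.21 + 0.89 + 0.38)
  = 55.0620 / 1.4800 = 37.20

37.20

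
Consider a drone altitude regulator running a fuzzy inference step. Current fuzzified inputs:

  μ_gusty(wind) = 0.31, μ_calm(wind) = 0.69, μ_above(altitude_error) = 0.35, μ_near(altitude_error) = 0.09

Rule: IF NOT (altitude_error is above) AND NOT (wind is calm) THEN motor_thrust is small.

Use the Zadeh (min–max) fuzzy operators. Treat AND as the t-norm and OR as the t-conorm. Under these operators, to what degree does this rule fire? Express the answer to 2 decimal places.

firing strength: ¬above=1−0.35=0.65, ¬calm=1−0.69=0.31; AND[min(a, b)] → w = 0.31

0.31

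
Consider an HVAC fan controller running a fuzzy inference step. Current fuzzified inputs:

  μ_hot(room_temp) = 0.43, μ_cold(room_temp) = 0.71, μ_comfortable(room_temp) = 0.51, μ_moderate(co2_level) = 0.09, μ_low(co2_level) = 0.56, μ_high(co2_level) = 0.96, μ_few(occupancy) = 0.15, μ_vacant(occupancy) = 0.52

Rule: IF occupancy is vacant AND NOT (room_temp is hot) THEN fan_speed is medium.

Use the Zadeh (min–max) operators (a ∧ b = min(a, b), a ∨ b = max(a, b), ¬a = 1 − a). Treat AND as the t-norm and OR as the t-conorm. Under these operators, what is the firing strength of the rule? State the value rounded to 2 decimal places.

0.52

firing strength: vacant=0.52, ¬hot=1−0.43=0.57; AND[min(a, b)] → w = 0.52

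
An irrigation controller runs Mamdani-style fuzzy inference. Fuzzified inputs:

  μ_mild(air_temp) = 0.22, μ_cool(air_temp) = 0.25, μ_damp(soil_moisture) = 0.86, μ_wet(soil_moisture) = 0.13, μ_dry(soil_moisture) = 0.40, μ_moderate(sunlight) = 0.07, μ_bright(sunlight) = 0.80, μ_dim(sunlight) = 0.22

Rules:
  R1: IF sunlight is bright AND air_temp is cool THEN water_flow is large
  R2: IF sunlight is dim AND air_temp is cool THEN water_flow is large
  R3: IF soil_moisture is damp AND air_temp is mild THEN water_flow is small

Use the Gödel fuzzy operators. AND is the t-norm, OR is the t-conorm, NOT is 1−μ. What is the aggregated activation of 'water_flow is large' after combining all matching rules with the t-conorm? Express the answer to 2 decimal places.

R1: bright=0.80, cool=0.25; AND[min(a, b)] → w = 0.25
R2: dim=0.22, cool=0.25; AND[min(a, b)] → w = 0.22
R3: damp=0.86, mild=0.22; AND[min(a, b)] → w = 0.22
Rules with consequent 'large': {R1, R2} → strengths 0.25, 0.22
Aggregate via t-conorm [max(a, b)]: 0.25

0.25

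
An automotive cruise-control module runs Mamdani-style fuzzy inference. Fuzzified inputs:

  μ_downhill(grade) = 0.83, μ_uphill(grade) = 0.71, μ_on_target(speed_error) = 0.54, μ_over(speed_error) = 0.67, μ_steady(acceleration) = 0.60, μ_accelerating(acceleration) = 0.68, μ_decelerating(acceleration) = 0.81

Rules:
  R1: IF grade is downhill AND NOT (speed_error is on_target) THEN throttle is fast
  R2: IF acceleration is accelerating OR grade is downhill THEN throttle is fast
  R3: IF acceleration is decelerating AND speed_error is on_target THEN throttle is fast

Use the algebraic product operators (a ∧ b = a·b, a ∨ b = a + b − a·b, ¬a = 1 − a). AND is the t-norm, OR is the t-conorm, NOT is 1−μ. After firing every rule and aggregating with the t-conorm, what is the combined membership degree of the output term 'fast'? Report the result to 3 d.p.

0.981

R1: downhill=0.83, ¬on_target=1−0.54=0.46; AND[a·b] → w = 0.3818
R2: accelerating=0.68, downhill=0.83; OR[a + b − a·b] → w = 0.9456
R3: decelerating=0.81, on_target=0.54; AND[a·b] → w = 0.4374
Rules with consequent 'fast': {R1, R2, R3} → strengths 0.3818, 0.9456, 0.4374
Aggregate via t-conorm [a + b − a·b]: 0.9811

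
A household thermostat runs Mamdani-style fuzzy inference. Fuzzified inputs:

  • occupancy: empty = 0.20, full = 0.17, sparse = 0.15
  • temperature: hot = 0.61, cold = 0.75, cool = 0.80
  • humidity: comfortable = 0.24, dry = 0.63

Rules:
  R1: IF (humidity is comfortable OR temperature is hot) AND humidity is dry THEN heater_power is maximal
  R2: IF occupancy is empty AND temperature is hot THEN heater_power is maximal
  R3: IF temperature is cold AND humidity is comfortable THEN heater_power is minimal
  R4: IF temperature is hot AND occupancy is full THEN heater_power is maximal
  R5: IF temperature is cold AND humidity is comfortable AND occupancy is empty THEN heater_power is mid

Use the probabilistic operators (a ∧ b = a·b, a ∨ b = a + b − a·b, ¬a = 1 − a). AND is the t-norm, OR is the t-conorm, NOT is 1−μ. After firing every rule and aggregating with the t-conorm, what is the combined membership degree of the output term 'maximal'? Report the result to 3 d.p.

R1: (comfortable=0.24 OR hot=0.61) = 0.7036; AND[a·b] with dry=0.63 → w = 0.4433
R2: empty=0.20, hot=0.61; AND[a·b] → w = 0.1220
R3: cold=0.75, comfortable=0.24; AND[a·b] → w = 0.1800
R4: hot=0.61, full=0.17; AND[a·b] → w = 0.1037
R5: cold=0.75, comfortable=0.24, empty=0.20; AND[a·b] → w = 0.0360
Rules with consequent 'maximal': {R1, R2, R4} → strengths 0.4433, 0.1220, 0.1037
Aggregate via t-conorm [a + b − a·b]: 0.5619

0.562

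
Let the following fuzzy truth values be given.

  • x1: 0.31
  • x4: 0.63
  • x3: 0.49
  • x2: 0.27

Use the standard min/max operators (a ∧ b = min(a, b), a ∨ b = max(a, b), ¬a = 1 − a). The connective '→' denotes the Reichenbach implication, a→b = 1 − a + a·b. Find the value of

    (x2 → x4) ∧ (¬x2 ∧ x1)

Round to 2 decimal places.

x2 → x4  [Reichenbach: 1 − a + a·b] with a=0.27, b=0.63 → 0.90
¬x2 = 1 − 0.27 = 0.73
¬x2 ∧ x1 = min(a, b) on (0.73, 0.31) = 0.31
(x2 → x4) ∧ (¬x2 ∧ x1) = min(a, b) on (0.90, 0.31) = 0.31

0.31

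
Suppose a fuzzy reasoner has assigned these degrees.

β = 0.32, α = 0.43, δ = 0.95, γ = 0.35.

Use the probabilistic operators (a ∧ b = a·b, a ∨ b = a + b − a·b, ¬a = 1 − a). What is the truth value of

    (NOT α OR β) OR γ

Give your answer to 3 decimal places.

0.810

NOT α = 1 − 0.4300 = 0.5700
NOT α OR β = a + b − a·b on (0.5700, 0.3200) = 0.7076
(NOT α OR β) OR γ = a + b − a·b on (0.7076, 0.3500) = 0.8099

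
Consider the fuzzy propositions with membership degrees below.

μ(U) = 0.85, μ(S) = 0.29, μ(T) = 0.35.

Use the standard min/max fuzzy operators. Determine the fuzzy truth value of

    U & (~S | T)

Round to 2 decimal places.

0.71

~S = 1 − 0.29 = 0.71
~S | T = max(a, b) on (0.71, 0.35) = 0.71
U & (~S | T) = min(a, b) on (0.85, 0.71) = 0.71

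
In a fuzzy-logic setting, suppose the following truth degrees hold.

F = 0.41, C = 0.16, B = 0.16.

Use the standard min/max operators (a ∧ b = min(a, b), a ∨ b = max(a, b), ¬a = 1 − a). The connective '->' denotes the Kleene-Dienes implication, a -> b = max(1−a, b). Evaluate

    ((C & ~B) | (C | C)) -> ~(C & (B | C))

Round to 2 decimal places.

0.84

~B = 1 − 0.16 = 0.84
C & ~B = min(a, b) on (0.16, 0.84) = 0.16
C | C = max(a, b) on (0.16, 0.16) = 0.16
(C & ~B) | (C | C) = max(a, b) on (0.16, 0.16) = 0.16
B | C = max(a, b) on (0.16, 0.16) = 0.16
C & (B | C) = min(a, b) on (0.16, 0.16) = 0.16
~(C & (B | C)) = 1 − 0.16 = 0.84
((C & ~B) | (C | C)) -> ~(C & (B | C))  [Kleene-Dienes: max(1−a, b)] with a=0.16, b=0.84 → 0.84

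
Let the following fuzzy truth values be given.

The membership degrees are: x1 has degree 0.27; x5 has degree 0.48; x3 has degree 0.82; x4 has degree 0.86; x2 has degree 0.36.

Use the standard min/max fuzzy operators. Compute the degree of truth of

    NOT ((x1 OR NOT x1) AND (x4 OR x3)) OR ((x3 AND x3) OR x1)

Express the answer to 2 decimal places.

0.82

NOT x1 = 1 − 0.27 = 0.73
x1 OR NOT x1 = max(a, b) on (0.27, 0.73) = 0.73
x4 OR x3 = max(a, b) on (0.86, 0.82) = 0.86
(x1 OR NOT x1) AND (x4 OR x3) = min(a, b) on (0.73, 0.86) = 0.73
NOT ((x1 OR NOT x1) AND (x4 OR x3)) = 1 − 0.73 = 0.27
x3 AND x3 = min(a, b) on (0.82, 0.82) = 0.82
(x3 AND x3) OR x1 = max(a, b) on (0.82, 0.27) = 0.82
NOT ((x1 OR NOT x1) AND (x4 OR x3)) OR ((x3 AND x3) OR x1) = max(a, b) on (0.27, 0.82) = 0.82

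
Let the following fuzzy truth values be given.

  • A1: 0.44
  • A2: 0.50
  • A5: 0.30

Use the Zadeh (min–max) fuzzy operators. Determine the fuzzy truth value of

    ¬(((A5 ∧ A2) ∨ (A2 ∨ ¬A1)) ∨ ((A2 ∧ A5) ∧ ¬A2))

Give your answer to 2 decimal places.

0.44

A5 ∧ A2 = min(a, b) on (0.30, 0.50) = 0.30
¬A1 = 1 − 0.44 = 0.56
A2 ∨ ¬A1 = max(a, b) on (0.50, 0.56) = 0.56
(A5 ∧ A2) ∨ (A2 ∨ ¬A1) = max(a, b) on (0.30, 0.56) = 0.56
A2 ∧ A5 = min(a, b) on (0.50, 0.30) = 0.30
¬A2 = 1 − 0.50 = 0.50
(A2 ∧ A5) ∧ ¬A2 = min(a, b) on (0.30, 0.50) = 0.30
((A5 ∧ A2) ∨ (A2 ∨ ¬A1)) ∨ ((A2 ∧ A5) ∧ ¬A2) = max(a, b) on (0.56, 0.30) = 0.56
¬(((A5 ∧ A2) ∨ (A2 ∨ ¬A1)) ∨ ((A2 ∧ A5) ∧ ¬A2)) = 1 − 0.56 = 0.44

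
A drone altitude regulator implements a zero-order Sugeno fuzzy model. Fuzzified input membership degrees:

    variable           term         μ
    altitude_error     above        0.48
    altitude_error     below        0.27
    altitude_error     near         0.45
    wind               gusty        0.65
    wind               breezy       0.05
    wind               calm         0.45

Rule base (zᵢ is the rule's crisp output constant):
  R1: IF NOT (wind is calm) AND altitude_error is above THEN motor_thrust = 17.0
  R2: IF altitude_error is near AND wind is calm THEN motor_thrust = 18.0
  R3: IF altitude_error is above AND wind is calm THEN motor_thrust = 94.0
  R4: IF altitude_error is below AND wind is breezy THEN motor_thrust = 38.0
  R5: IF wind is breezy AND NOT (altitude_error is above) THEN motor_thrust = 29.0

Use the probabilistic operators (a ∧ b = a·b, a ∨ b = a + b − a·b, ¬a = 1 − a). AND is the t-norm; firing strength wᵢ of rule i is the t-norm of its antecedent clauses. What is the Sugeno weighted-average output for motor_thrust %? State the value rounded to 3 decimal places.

R1 (z=17.0): ¬calm=1−0.45=0.55, above=0.48; AND[a·b] → w = 0.2640
R2 (z=18.0): near=0.45, calm=0.45; AND[a·b] → w = 0.2025
R3 (z=94.0): above=0.48, calm=0.45; AND[a·b] → w = 0.2160
R4 (z=38.0): below=0.27, breezy=0.05; AND[a·b] → w = 0.0135
R5 (z=29.0): breezy=0.05, ¬above=1−0.48=0.52; AND[a·b] → w = 0.0260
Weighted average = (0.2640·17.0 + 0.2025·18.0 + 0.2160·94.0 + 0.0135·38.0 + 0.0260·29.0) / (0.2640 + 0.2025 + 0.2160 + 0.0135 + 0.0260)
  = 29.7040 / 0.7220 = 41.141

41.141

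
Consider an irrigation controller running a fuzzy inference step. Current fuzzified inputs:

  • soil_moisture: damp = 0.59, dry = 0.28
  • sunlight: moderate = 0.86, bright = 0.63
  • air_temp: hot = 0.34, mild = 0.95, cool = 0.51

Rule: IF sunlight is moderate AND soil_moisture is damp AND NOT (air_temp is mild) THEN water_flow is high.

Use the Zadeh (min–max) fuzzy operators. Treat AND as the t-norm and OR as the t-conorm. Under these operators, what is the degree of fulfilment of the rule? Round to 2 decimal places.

0.05

firing strength: moderate=0.86, damp=0.59, ¬mild=1−0.95=0.05; AND[min(a, b)] → w = 0.05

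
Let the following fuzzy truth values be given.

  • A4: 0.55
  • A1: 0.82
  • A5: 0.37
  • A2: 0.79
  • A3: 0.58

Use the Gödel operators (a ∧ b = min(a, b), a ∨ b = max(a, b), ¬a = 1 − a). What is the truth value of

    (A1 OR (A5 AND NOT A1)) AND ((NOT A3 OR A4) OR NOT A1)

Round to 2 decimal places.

0.55

NOT A1 = 1 − 0.82 = 0.18
A5 AND NOT A1 = min(a, b) on (0.37, 0.18) = 0.18
A1 OR (A5 AND NOT A1) = max(a, b) on (0.82, 0.18) = 0.82
NOT A3 = 1 − 0.58 = 0.42
NOT A3 OR A4 = max(a, b) on (0.42, 0.55) = 0.55
NOT A1 = 1 − 0.82 = 0.18
(NOT A3 OR A4) OR NOT A1 = max(a, b) on (0.55, 0.18) = 0.55
(A1 OR (A5 AND NOT A1)) AND ((NOT A3 OR A4) OR NOT A1) = min(a, b) on (0.82, 0.55) = 0.55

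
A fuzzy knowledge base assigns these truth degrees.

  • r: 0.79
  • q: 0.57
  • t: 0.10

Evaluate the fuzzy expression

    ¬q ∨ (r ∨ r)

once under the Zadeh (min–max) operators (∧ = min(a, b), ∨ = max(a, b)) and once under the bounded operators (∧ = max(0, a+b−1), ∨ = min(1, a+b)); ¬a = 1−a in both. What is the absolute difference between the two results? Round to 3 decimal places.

Under Zadeh (min–max):
  ¬q = 1 − 0.57 = 0.43
  r ∨ r = max(a, b) on (0.79, 0.79) = 0.79
  ¬q ∨ (r ∨ r) = max(a, b) on (0.43, 0.79) = 0.79
  → value = 0.7900
Under bounded:
  ¬q = 1 − 0.57 = 0.43
  r ∨ r = min(1, a+b) on (0.79, 0.79) = 1.00
  ¬q ∨ (r ∨ r) = min(1, a+b) on (0.43, 1.00) = 1.00
  → value = 1.0000
|0.7900 − 1.0000| = 0.210

0.210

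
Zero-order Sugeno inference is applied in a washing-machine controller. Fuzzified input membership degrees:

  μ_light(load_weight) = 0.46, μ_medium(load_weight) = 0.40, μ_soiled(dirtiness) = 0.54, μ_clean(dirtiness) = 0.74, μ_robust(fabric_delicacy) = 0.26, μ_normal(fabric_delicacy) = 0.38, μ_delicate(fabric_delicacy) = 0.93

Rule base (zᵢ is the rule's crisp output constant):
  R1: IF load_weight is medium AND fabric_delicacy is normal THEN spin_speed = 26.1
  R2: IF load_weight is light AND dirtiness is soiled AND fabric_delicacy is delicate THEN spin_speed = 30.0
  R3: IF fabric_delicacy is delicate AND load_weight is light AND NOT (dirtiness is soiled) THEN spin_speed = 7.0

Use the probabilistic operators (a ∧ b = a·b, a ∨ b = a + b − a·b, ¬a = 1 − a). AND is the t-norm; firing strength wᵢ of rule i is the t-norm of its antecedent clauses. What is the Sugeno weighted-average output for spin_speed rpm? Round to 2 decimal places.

R1 (z=26.1): medium=0.40, normal=0.38; AND[a·b] → w = 0.1520
R2 (z=30.0): light=0.46, soiled=0.54, delicate=0.93; AND[a·b] → w = 0.2310
R3 (z=7.0): delicate=0.93, light=0.46, ¬soiled=1−0.54=0.46; AND[a·b] → w = 0.1968
Weighted average = (0.1520·26.1 + 0.2310·30.0 + 0.1968·7.0) / (0.1520 + 0.2310 + 0.1968)
  = 12.2751 / 0.5798 = 21.17

21.17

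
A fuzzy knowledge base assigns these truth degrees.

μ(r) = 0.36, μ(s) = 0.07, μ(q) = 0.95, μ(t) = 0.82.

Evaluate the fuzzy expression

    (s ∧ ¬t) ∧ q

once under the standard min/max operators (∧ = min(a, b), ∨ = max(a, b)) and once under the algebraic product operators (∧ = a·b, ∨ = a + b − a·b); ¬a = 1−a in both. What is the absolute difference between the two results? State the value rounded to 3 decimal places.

0.058

Under standard min/max:
  ¬t = 1 − 0.82 = 0.18
  s ∧ ¬t = min(a, b) on (0.07, 0.18) = 0.07
  (s ∧ ¬t) ∧ q = min(a, b) on (0.07, 0.95) = 0.07
  → value = 0.0700
Under algebraic product:
  ¬t = 1 − 0.8200 = 0.1800
  s ∧ ¬t = a·b on (0.0700, 0.1800) = 0.0126
  (s ∧ ¬t) ∧ q = a·b on (0.0126, 0.9500) = 0.0120
  → value = 0.0120
|0.0700 − 0.0120| = 0.058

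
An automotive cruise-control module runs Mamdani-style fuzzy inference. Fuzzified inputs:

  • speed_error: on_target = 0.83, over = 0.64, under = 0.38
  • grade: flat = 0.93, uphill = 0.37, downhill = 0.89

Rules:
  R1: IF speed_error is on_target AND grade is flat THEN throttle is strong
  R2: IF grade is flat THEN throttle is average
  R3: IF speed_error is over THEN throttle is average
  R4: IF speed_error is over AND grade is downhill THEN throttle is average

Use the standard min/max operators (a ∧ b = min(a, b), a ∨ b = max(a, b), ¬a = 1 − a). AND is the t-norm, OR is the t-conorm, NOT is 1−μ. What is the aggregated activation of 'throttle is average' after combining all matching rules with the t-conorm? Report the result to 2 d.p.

R1: on_target=0.83, flat=0.93; AND[min(a, b)] → w = 0.83
R2: flat=0.93 → w = 0.93
R3: over=0.64 → w = 0.64
R4: over=0.64, downhill=0.89; AND[min(a, b)] → w = 0.64
Rules with consequent 'average': {R2, R3, R4} → strengths 0.93, 0.64, 0.64
Aggregate via t-conorm [max(a, b)]: 0.93

0.93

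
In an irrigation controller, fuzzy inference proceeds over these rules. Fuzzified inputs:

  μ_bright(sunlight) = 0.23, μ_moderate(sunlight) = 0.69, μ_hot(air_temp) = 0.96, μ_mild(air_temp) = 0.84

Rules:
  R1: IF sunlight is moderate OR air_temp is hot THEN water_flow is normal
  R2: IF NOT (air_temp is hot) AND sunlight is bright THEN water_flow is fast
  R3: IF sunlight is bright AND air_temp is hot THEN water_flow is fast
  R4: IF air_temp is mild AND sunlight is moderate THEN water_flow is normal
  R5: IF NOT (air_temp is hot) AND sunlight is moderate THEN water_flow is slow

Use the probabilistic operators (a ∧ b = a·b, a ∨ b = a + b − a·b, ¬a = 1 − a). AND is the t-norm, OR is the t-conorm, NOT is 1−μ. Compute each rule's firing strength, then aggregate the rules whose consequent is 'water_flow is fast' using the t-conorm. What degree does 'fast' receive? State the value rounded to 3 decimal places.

R1: moderate=0.69, hot=0.96; OR[a + b − a·b] → w = 0.9876
R2: ¬hot=1−0.96=0.04, bright=0.23; AND[a·b] → w = 0.0092
R3: bright=0.23, hot=0.96; AND[a·b] → w = 0.2208
R4: mild=0.84, moderate=0.69; AND[a·b] → w = 0.5796
R5: ¬hot=1−0.96=0.04, moderate=0.69; AND[a·b] → w = 0.0276
Rules with consequent 'fast': {R2, R3} → strengths 0.0092, 0.2208
Aggregate via t-conorm [a + b − a·b]: 0.2280

0.228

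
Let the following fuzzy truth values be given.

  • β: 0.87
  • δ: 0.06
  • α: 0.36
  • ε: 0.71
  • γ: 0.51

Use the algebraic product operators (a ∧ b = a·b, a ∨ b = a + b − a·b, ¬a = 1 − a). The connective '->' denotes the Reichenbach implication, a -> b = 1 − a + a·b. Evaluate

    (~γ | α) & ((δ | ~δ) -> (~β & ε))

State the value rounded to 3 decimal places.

0.097

~γ = 1 − 0.5100 = 0.4900
~γ | α = a + b − a·b on (0.4900, 0.3600) = 0.6736
~δ = 1 − 0.0600 = 0.9400
δ | ~δ = a + b − a·b on (0.0600, 0.9400) = 0.9436
~β = 1 − 0.8700 = 0.1300
~β & ε = a·b on (0.1300, 0.7100) = 0.0923
(δ | ~δ) -> (~β & ε)  [Reichenbach: 1 − a + a·b] with a=0.9436, b=0.0923 → 0.1435
(~γ | α) & ((δ | ~δ) -> (~β & ε)) = a·b on (0.6736, 0.1435) = 0.0967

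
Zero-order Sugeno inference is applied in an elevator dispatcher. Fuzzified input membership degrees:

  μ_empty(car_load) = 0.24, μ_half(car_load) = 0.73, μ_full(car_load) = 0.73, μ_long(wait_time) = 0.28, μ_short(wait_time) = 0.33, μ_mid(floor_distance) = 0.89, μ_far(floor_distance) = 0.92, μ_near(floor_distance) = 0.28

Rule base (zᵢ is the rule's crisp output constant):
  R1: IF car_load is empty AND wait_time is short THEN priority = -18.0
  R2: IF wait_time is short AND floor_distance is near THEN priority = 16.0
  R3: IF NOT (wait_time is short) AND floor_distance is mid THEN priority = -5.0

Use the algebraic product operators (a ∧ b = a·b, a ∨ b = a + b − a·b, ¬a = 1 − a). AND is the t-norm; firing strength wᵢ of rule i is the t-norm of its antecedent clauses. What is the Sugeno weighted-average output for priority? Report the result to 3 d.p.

R1 (z=-18.0): empty=0.24, short=0.33; AND[a·b] → w = 0.0792
R2 (z=16.0): short=0.33, near=0.28; AND[a·b] → w = 0.0924
R3 (z=-5.0): ¬short=1−0.33=0.67, mid=0.89; AND[a·b] → w = 0.5963
Weighted average = (0.0792·-18.0 + 0.0924·16.0 + 0.5963·-5.0) / (0.0792 + 0.0924 + 0.5963)
  = -2.9287 / 0.7679 = -3.814

-3.814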